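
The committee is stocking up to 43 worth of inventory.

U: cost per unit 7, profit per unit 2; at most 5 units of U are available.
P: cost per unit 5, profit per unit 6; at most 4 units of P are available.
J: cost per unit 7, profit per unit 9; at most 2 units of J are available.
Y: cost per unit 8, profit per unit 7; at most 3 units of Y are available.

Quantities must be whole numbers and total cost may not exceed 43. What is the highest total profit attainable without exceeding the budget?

49

4×P, 1×J, and 2×Y: cost 43 ≤ 43, profit 4·6 + 1·9 + 2·7 = 47.
4×P, 2×J, and 1×Y: cost 42 ≤ 43, profit 4·6 + 2·9 + 1·7 = 49.
Best is 49.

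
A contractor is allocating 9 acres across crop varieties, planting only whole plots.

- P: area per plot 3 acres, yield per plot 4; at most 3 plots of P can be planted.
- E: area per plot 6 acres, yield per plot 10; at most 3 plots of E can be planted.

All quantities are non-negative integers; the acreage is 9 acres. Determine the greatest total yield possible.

14

This is a bounded integer knapsack.
3×P: area 9 ≤ 9, yield 3·4 = 12.
1×P and 1×E: area 9 ≤ 9, yield 1·4 + 1·10 = 14.
Best is 14.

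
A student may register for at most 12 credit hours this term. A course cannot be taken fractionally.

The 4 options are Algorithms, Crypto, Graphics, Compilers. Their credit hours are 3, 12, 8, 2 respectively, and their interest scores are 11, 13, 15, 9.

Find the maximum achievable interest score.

This is an integer program with binary decision variables.
Take Algorithms and Graphics: credit hours 3 + 8 = 11 ≤ 12, interest score 11 + 15 = 26.
No other feasible combination does better.

26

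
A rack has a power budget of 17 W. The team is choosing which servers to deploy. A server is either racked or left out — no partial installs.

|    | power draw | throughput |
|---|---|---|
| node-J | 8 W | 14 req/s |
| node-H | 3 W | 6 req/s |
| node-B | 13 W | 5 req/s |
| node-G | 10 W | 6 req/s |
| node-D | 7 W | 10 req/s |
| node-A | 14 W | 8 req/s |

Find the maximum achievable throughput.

24

Take node-J and node-D: power draw 8 + 7 = 15 ≤ 17, throughput 14 + 10 = 24.
No other feasible combination does better.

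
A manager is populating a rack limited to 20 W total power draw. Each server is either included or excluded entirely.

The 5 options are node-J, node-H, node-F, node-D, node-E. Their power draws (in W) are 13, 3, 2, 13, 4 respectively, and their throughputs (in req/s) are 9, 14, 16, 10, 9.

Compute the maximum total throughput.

node-H + node-F + node-E: power draw 3 + 2 + 4 = 9 ≤ 20, throughput 14 + 16 + 9 = 39.
node-H + node-F + node-D: power draw 3 + 2 + 13 = 18 ≤ 20, throughput 14 + 16 + 10 = 40.
node-J + node-H + node-F: power draw 13 + 3 + 2 = 18 ≤ 20, throughput 9 + 14 + 16 = 39.
Best is node-H, node-F, and node-D with total throughput 40.

40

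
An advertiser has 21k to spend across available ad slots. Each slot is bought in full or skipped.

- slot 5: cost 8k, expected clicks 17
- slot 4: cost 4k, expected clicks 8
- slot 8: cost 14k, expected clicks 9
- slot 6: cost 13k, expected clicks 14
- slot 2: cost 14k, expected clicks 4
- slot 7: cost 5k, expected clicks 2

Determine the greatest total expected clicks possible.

Treat it as a binary knapsack problem.
Allowing fractional choices, the relaxed optimum would be about 34.7, but ad slots are indivisible.
slot 5 + slot 4: cost 8 + 4 = 12 ≤ 21, expected clicks 17 + 8 = 25.
slot 5 + slot 6: cost 8 + 13 = 21 ≤ 21, expected clicks 17 + 14 = 31.
slot 5 + slot 4 + slot 7: cost 8 + 4 + 5 = 17 ≤ 21, expected clicks 17 + 8 + 2 = 27.
Best is slot 5 and slot 6 with total expected clicks 31.

31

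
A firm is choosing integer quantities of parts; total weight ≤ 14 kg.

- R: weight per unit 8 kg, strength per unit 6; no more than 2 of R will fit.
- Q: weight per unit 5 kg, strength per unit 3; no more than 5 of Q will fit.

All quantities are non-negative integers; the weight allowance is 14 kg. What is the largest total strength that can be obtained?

9

R has the best ratio (6/8); taking only R gives at most 1×6 = 6 (stopped by the weight limit).
Mixing does better — 1×R and 1×Q: weight 13 ≤ 14, strength 1·6 + 1·3 = 9.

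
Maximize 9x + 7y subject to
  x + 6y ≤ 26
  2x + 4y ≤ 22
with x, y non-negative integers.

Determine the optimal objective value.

(x,y)=(11,0): 1·11+6·0=11≤26, 2·11+4·0=22≤22, objective 99.
(x,y)=(10,0): 1·10+6·0=10≤26, 2·10+4·0=20≤22, objective 90.
The best lattice point is (11,0), giving 99.

99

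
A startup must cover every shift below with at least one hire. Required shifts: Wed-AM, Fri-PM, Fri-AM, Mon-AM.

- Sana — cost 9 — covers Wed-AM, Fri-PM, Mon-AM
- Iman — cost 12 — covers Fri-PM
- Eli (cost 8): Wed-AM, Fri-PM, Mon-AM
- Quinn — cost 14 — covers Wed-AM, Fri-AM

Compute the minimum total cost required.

Choose Eli and Quinn: together they cover Wed-AM, Fri-PM, Fri-AM, Mon-AM — every shift.
Total cost: 8 + 14 = 22.
No cover costs less than 22.

22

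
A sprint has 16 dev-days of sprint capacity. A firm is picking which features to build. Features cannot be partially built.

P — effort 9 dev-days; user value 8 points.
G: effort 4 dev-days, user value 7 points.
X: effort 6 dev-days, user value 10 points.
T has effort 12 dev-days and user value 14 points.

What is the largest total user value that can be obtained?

Allowing fractional choices, the relaxed optimum would be about 24.0, but features are indivisible.
G + T: effort 4 + 12 = 16 ≤ 16, user value 7 + 14 = 21.
P + X: effort 9 + 6 = 15 ≤ 16, user value 8 + 10 = 18.
Best is G and T with total user value 21.

21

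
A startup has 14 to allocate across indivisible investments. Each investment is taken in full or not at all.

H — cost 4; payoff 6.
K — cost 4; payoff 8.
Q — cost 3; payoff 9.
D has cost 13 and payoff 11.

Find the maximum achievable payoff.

23

Take H, K, and Q: cost 4 + 4 + 3 = 11 ≤ 14, payoff 6 + 8 + 9 = 23.
No other feasible combination does better.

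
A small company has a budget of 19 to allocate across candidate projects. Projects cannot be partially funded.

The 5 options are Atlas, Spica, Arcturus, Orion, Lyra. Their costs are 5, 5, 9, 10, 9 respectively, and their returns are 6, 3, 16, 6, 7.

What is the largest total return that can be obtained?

Arcturus + Lyra: cost 9 + 9 = 18 ≤ 19, return 16 + 7 = 23.
Atlas + Arcturus: cost 5 + 9 = 14 ≤ 19, return 6 + 16 = 22.
Atlas + Spica + Arcturus: cost 5 + 5 + 9 = 19 ≤ 19, return 6 + 3 + 16 = 25.
Best is Atlas, Spica, and Arcturus with total return 25.

25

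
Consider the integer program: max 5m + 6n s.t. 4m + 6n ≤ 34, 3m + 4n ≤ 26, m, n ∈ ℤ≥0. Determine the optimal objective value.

(m,n)=(7,1): 4·7+6·1=34≤34, 3·7+4·1=25≤26, objective 41.
(m,n)=(8,0): 4·8+6·0=32≤34, 3·8+4·0=24≤26, objective 40.
No feasible integer point exceeds 41.

41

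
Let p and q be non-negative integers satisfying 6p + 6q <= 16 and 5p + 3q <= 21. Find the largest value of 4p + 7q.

Relaxing integrality, the LP optimum is 18.67 at (p,q) = (0, 2.67), which is not an integer point.
(p,q)=(0,2): 6·0+6·2=12≤16, 5·0+3·2=6≤21, objective 14.
(p,q)=(1,1): 6·1+6·1=12≤16, 5·1+3·1=8≤21, objective 11.
No feasible integer point exceeds 14.

14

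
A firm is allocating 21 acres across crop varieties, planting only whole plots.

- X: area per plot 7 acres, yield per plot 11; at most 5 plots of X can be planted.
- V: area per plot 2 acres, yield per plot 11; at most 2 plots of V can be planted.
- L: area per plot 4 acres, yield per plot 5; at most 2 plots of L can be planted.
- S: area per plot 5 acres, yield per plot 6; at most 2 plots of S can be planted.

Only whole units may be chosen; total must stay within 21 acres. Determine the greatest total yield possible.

45

This is a bounded integer knapsack.
V has the best ratio (11/2); taking only V gives at most 2×11 = 22 (stopped by the supply cap of 2).
Mixing does better — 1×X, 2×V, and 2×S: area 21 ≤ 21, yield 1·11 + 2·11 + 2·6 = 45.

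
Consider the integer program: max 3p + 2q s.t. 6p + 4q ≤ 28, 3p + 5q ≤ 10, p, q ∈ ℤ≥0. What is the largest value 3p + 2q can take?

9

Relaxing integrality, the LP optimum is 10.00 at (p,q) = (3.33, 0), which is not an integer point.
(p,q)=(3,0) is feasible, giving 9.
(p,q)=(2,0) is feasible, giving 6.
No feasible integer point exceeds 9.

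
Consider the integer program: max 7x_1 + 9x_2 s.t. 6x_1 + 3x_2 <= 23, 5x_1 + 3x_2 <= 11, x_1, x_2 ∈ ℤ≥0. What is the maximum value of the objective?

Relaxing integrality, the LP optimum is 33.00 at (x_1,x_2) = (0, 3.67), which is not an integer point.
(x_1,x_2)=(0,3): 6·0+3·3=9≤23, 5·0+3·3=9≤11, objective 27.
(x_1,x_2)=(1,2): 6·1+3·2=12≤23, 5·1+3·2=11≤11, objective 25.
(x_1,x_2)=(0,2): 6·0+3·2=6≤23, 5·0+3·2=6≤11, objective 18.
No feasible integer point exceeds 27.

27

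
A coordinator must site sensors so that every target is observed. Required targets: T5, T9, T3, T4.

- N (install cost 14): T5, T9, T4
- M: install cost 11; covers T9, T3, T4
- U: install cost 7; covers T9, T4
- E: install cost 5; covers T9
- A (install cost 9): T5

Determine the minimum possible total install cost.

This is a weighted set-cover instance.
Choose M and A: together they cover T5, T9, T3, T4 — every target.
Total install cost: 11 + 9 = 20.

20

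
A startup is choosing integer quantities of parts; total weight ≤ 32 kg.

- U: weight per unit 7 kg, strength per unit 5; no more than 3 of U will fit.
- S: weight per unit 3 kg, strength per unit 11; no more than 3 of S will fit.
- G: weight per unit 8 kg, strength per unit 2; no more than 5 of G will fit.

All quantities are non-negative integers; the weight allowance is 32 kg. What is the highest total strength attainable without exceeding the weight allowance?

48

This is a bounded integer knapsack.
2×U, 3×S, and 1×G: weight 31 ≤ 32, strength 2·5 + 3·11 + 1·2 = 45.
3×U and 3×S: weight 30 ≤ 32, strength 3·5 + 3·11 = 48.
Best is 48.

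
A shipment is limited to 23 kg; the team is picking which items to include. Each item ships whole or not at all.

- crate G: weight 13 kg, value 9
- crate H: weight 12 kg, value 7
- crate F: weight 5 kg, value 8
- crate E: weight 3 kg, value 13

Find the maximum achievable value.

30

crate H + crate F + crate E: weight 12 + 5 + 3 = 20 ≤ 23, value 7 + 8 + 13 = 28.
crate G + crate F + crate E: weight 13 + 5 + 3 = 21 ≤ 23, value 9 + 8 + 13 = 30.
crate G + crate E: weight 13 + 3 = 16 ≤ 23, value 9 + 13 = 22.
Best is crate G, crate F, and crate E with total value 30.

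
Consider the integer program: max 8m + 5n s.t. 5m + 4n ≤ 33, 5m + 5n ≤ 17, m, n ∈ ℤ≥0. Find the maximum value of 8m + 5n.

Relaxing integrality, the LP optimum is 27.20 at (m,n) = (3.4, 0), which is not an integer point.
(m,n)=(3,0): 5·3+4·0=15≤33, 5·3+5·0=15≤17, objective 24.
(m,n)=(2,1): 5·2+4·1=14≤33, 5·2+5·1=15≤17, objective 21.
(m,n)=(2,0): 5·2+4·0=10≤33, 5·2+5·0=10≤17, objective 16.
The best lattice point is (3,0), giving 24.

24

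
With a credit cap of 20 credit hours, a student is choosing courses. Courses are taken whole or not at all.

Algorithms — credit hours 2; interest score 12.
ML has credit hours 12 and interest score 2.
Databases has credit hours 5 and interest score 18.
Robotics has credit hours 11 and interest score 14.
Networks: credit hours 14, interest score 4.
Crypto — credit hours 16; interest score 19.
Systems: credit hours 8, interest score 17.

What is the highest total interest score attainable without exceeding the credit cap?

Allowing fractional choices, the relaxed optimum would be about 53.4, but courses are indivisible.
Databases + Systems: credit hours 5 + 8 = 13 ≤ 20, interest score 18 + 17 = 35.
Algorithms + Databases + Systems: credit hours 2 + 5 + 8 = 15 ≤ 20, interest score 12 + 18 + 17 = 47.
Algorithms + Databases + Robotics: credit hours 2 + 5 + 11 = 18 ≤ 20, interest score 12 + 18 + 14 = 44.
Best is Algorithms, Databases, and Systems with total interest score 47.

47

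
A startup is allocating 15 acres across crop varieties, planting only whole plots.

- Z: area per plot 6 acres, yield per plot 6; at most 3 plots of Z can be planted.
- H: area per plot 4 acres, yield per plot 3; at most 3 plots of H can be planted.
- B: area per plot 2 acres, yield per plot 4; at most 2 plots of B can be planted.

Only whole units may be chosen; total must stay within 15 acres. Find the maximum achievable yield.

B has the best ratio (4/2); taking only B gives at most 2×4 = 8 (stopped by the supply cap of 2).
Mixing does better — 1×Z, 1×H, and 2×B: area 14 ≤ 15, yield 1·6 + 1·3 + 2·4 = 17.

17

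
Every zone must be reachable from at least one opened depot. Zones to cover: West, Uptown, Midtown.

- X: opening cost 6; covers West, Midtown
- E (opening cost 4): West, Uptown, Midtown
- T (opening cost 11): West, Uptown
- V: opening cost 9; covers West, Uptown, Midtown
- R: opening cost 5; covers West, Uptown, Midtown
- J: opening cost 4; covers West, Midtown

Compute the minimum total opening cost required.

This is a weighted set-cover instance.
E alone covers West, Uptown, Midtown — every zone.
Total opening cost: 4.

4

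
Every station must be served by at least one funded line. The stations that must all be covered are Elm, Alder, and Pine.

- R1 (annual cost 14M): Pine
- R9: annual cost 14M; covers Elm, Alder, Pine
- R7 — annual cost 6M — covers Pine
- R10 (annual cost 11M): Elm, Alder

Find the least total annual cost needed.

This is an integer covering problem.
R9 alone covers Elm, Alder, Pine — every station.
Total annual cost: 14.
No cover costs less than 14.

14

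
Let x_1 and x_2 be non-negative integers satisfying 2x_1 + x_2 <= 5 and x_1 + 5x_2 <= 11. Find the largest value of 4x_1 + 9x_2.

22

Relaxing integrality, the LP optimum is 23.22 at (x_1,x_2) = (1.56, 1.89), which is not an integer point.
(x_1,x_2)=(1,2): 2·1+1·2=4≤5, 1·1+5·2=11≤11, objective 22.
(x_1,x_2)=(0,2): 2·0+1·2=2≤5, 1·0+5·2=10≤11, objective 18.
(x_1,x_2)=(2,1): 2·2+1·1=5≤5, 1·2+5·1=7≤11, objective 17.
The best lattice point is (1,2), giving 22.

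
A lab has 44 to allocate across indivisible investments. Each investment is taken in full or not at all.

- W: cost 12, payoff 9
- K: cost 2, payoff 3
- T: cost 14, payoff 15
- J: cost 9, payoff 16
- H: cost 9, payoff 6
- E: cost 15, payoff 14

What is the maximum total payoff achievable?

48

Treat it as a binary knapsack problem.
Take K, T, J, and E: cost 2 + 14 + 9 + 15 = 40 ≤ 44, payoff 3 + 15 + 16 + 14 = 48.
No other feasible combination does better.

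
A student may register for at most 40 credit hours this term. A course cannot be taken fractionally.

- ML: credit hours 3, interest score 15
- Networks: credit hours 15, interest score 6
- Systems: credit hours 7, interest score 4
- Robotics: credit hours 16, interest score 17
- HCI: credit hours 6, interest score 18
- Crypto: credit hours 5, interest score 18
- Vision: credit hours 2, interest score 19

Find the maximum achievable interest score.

ML + Systems + Robotics + HCI + Crypto + Vision: credit hours 3 + 7 + 16 + 6 + 5 + 2 = 39 ≤ 40, interest score 15 + 4 + 17 + 18 + 18 + 19 = 91.
ML + Robotics + HCI + Crypto + Vision: credit hours 3 + 16 + 6 + 5 + 2 = 32 ≤ 40, interest score 15 + 17 + 18 + 18 + 19 = 87.
Best is ML, Systems, Robotics, HCI, Crypto, and Vision with total interest score 91.

91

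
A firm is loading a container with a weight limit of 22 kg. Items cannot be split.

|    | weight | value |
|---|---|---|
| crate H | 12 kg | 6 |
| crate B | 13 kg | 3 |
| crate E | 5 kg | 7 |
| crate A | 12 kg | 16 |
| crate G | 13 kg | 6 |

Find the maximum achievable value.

23

This is an integer program with binary decision variables.
Allowing fractional choices, the relaxed optimum would be about 25.5, but items are indivisible.
crate E + crate A: weight 5 + 12 = 17 ≤ 22, value 7 + 16 = 23.
crate A: weight 12 ≤ 22, value 16.
Best is crate E and crate A with total value 23.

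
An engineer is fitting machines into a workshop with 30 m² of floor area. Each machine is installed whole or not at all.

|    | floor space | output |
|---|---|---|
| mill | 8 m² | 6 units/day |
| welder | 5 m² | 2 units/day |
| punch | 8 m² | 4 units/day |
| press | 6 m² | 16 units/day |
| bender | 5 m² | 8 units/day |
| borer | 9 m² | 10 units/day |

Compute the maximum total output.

40

Treat it as a binary knapsack problem.
welder + press + bender + borer: floor space 5 + 6 + 5 + 9 = 25 ≤ 30, output 2 + 16 + 8 + 10 = 36.
mill + press + bender + borer: floor space 8 + 6 + 5 + 9 = 28 ≤ 30, output 6 + 16 + 8 + 10 = 40.
punch + press + bender + borer: floor space 8 + 6 + 5 + 9 = 28 ≤ 30, output 4 + 16 + 8 + 10 = 38.
Best is mill, press, bender, and borer with total output 40.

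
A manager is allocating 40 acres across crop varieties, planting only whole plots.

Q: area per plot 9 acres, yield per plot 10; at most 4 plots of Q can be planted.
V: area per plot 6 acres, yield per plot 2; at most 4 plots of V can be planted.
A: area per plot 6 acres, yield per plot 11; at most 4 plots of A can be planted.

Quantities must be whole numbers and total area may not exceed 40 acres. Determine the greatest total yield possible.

This is a bounded integer knapsack.
A has the best ratio (11/6); taking only A gives at most 4×11 = 44 (stopped by the supply cap of 4).
Mixing does better — 1×Q, 1×V, and 4×A: area 39 ≤ 40, yield 1·10 + 1·2 + 4·11 = 56.

56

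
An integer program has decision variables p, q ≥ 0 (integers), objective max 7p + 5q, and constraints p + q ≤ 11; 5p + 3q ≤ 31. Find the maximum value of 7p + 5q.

(p,q)=(0,10): 1·0+1·10=10≤11, 5·0+3·10=30≤31, objective 50.
(p,q)=(0,9): 1·0+1·9=9≤11, 5·0+3·9=27≤31, objective 45.
The best lattice point is (0,10), giving 50.

50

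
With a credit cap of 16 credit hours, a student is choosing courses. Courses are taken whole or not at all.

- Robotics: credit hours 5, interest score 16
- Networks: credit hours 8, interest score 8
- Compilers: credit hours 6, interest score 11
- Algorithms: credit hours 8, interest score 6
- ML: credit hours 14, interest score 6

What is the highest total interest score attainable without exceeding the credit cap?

27

Allowing fractional choices, the relaxed optimum would be about 32.0, but courses are indivisible.
Robotics + Algorithms: credit hours 5 + 8 = 13 ≤ 16, interest score 16 + 6 = 22.
Robotics + Compilers: credit hours 5 + 6 = 11 ≤ 16, interest score 16 + 11 = 27.
Robotics + Networks: credit hours 5 + 8 = 13 ≤ 16, interest score 16 + 8 = 24.
Best is Robotics and Compilers with total interest score 27.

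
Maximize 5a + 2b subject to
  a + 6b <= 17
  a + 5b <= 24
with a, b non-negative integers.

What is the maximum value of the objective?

(a,b)=(17,0): 1·17+6·0=17≤17, 1·17+5·0=17≤24, objective 85.
(a,b)=(16,0): 1·16+6·0=16≤17, 1·16+5·0=16≤24, objective 80.
No feasible integer point exceeds 85.

85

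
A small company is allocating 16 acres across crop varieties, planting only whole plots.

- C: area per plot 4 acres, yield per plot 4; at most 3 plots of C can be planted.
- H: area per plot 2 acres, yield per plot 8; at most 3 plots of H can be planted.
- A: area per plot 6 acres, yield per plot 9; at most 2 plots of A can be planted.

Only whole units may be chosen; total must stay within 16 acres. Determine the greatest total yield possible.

37

H has the best ratio (8/2); taking only H gives at most 3×8 = 24 (stopped by the supply cap of 3).
Mixing does better — 1×C, 3×H, and 1×A: area 16 ≤ 16, yield 1·4 + 3·8 + 1·9 = 37.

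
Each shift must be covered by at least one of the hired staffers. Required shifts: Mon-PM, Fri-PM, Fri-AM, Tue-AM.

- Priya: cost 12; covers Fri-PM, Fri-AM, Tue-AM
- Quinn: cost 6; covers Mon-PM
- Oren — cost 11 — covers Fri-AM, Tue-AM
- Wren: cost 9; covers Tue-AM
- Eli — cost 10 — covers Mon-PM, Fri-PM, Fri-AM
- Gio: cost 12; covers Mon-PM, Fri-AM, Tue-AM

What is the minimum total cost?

The greedy cost-per-new-shift heuristic would pick Eli and Wren for 19, but a cheaper cover exists.
Choose Priya and Quinn: together they cover Mon-PM, Fri-PM, Fri-AM, Tue-AM — every shift.
Total cost: 12 + 6 = 18.
No cover costs less than 18.

18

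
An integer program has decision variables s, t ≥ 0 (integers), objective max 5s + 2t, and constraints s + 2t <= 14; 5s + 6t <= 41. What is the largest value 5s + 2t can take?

Relaxing integrality, the LP optimum is 41.00 at (s,t) = (8.2, 0), which is not an integer point.
(s,t)=(8,0): 1·8+2·0=8≤14, 5·8+6·0=40≤41, objective 40.
(s,t)=(7,1): 1·7+2·1=9≤14, 5·7+6·1=41≤41, objective 37.
(s,t)=(7,0): 1·7+2·0=7≤14, 5·7+6·0=35≤41, objective 35.
Maximum is 40 at (s,t)=(8,0).

40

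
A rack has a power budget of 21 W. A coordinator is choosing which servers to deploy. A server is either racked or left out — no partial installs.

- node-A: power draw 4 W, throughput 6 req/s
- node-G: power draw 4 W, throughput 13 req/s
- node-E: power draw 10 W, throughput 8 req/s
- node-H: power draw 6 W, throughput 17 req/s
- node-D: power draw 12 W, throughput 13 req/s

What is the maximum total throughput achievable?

node-G + node-E + node-H: power draw 4 + 10 + 6 = 20 ≤ 21, throughput 13 + 8 + 17 = 38.
node-A + node-G + node-H: power draw 4 + 4 + 6 = 14 ≤ 21, throughput 6 + 13 + 17 = 36.
node-A + node-G + node-D: power draw 4 + 4 + 12 = 20 ≤ 21, throughput 6 + 13 + 13 = 32.
Best is node-G, node-E, and node-H with total throughput 38.

38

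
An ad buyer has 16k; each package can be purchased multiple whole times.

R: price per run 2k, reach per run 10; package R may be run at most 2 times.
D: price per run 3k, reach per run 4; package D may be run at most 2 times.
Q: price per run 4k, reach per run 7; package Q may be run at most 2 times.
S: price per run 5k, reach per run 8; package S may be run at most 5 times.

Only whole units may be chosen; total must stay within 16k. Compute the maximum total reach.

39

This is a bounded integer knapsack.
2×R, 1×D, and 2×Q: price 15 ≤ 16, reach 2·10 + 1·4 + 2·7 = 38.
2×R, 1×D, 1×Q, and 1×S: price 16 ≤ 16, reach 2·10 + 1·4 + 1·7 + 1·8 = 39.
Best is 39.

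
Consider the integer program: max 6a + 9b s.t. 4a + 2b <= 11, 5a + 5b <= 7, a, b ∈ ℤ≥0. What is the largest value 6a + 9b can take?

9

(a,b)=(0,1): 4·0+2·1=2≤11, 5·0+5·1=5≤7, objective 9.
(a,b)=(1,0): 4·1+2·0=4≤11, 5·1+5·0=5≤7, objective 6.
The best lattice point is (0,1), giving 9.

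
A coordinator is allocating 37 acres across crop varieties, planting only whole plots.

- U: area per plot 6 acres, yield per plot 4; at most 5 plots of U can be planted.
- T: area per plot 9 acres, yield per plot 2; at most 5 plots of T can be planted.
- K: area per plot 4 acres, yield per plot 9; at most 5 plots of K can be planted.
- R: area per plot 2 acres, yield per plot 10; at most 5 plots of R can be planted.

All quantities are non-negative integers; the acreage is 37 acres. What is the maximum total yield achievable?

99

This is a bounded integer knapsack.
R has the best ratio (10/2); taking only R gives at most 5×10 = 50 (stopped by the supply cap of 5).
Mixing does better — 1×U, 5×K, and 5×R: area 36 ≤ 37, yield 1·4 + 5·9 + 5·10 = 99.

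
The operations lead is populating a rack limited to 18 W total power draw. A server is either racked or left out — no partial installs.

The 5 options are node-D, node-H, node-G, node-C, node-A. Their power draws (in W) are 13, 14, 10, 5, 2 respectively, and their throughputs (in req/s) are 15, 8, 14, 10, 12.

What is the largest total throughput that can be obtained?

36

This is a 0-1 knapsack instance.
Take node-G, node-C, and node-A: power draw 10 + 5 + 2 = 17 ≤ 18, throughput 14 + 10 + 12 = 36.
No other feasible combination does better.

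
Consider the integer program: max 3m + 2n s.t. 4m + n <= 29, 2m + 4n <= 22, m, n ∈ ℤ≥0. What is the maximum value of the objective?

23

Relaxing integrality, the LP optimum is 24.43 at (m,n) = (6.71, 2.14), which is not an integer point.
(m,n)=(7,1): 4·7+1·1=29≤29, 2·7+4·1=18≤22, objective 23.
(m,n)=(6,2): 4·6+1·2=26≤29, 2·6+4·2=20≤22, objective 22.
(m,n)=(7,0): 4·7+1·0=28≤29, 2·7+4·0=14≤22, objective 21.
(m,n)=(5,3): 4·5+1·3=23≤29, 2·5+4·3=22≤22, objective 21.
The best lattice point is (7,1), giving 23.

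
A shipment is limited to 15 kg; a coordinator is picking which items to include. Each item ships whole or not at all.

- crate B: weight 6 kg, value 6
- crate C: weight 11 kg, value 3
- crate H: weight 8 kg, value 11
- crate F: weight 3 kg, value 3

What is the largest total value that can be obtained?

17

Allowing fractional choices, the relaxed optimum would be about 18.0, but items are indivisible.
crate B + crate H: weight 6 + 8 = 14 ≤ 15, value 6 + 11 = 17.
crate H + crate F: weight 8 + 3 = 11 ≤ 15, value 11 + 3 = 14.
crate H: weight 8 ≤ 15, value 11.
Best is crate B and crate H with total value 17.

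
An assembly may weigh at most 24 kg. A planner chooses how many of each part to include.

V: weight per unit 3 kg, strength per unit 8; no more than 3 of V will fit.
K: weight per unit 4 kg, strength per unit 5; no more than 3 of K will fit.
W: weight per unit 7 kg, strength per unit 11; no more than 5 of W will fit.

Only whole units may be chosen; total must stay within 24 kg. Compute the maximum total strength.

46

This is a bounded integer knapsack.
Take 3×V and 2×W: weight 23 ≤ 24, strength 3·8 + 2·11 = 46.
V has the best ratio (8/3) and is taken to its limit of 3; remaining capacity is filled optimally with the others.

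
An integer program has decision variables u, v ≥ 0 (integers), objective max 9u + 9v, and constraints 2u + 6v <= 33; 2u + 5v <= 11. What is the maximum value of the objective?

45

Relaxing integrality, the LP optimum is 49.50 at (u,v) = (5.5, 0), which is not an integer point.
(u,v)=(5,0): 2·5+6·0=10≤33, 2·5+5·0=10≤11, objective 45.
(u,v)=(4,0): 2·4+6·0=8≤33, 2·4+5·0=8≤11, objective 36.
No feasible integer point exceeds 45.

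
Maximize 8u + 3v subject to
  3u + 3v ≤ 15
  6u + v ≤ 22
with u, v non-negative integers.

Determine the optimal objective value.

30

Relaxing integrality, the LP optimum is 32.00 at (u,v) = (3.4, 1.6), which is not an integer point.
(u,v)=(3,2): 3·3+3·2=15≤15, 6·3+1·2=20≤22, objective 30.
(u,v)=(3,1): 3·3+3·1=12≤15, 6·3+1·1=19≤22, objective 27.
(u,v)=(2,3): 3·2+3·3=15≤15, 6·2+1·3=15≤22, objective 25.
Maximum is 30 at (u,v)=(3,2).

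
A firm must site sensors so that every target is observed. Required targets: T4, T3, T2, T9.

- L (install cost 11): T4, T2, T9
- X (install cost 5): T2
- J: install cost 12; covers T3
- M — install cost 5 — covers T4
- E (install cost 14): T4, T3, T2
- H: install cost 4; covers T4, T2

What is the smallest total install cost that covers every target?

23

Choose L and J: together they cover T4, T3, T2, T9 — every target.
Total install cost: 11 + 12 = 23.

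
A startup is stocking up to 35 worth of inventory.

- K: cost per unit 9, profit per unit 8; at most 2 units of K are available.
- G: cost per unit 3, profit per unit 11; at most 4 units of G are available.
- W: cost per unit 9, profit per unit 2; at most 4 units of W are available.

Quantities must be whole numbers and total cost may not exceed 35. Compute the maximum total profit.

60

2×K and 4×G: cost 30 ≤ 35, profit 2·8 + 4·11 = 60.
1×K, 4×G, and 1×W: cost 30 ≤ 35, profit 1·8 + 4·11 + 1·2 = 54.
Best is 60.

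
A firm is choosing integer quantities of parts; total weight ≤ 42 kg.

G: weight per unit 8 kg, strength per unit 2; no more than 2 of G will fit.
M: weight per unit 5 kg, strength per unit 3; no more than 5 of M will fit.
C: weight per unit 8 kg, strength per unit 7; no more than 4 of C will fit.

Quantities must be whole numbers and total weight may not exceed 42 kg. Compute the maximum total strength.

34

C has the best ratio (7/8); taking only C gives at most 4×7 = 28 (stopped by the supply cap of 4).
Mixing does better — 2×M and 4×C: weight 42 ≤ 42, strength 2·3 + 4·7 = 34.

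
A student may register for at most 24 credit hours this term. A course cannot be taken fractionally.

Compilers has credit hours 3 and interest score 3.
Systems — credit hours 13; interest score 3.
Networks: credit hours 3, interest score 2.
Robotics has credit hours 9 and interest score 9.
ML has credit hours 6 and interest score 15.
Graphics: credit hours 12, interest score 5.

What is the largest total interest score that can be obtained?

Compilers + Robotics + ML: credit hours 3 + 9 + 6 = 18 ≤ 24, interest score 3 + 9 + 15 = 27.
Compilers + Networks + Robotics + ML: credit hours 3 + 3 + 9 + 6 = 21 ≤ 24, interest score 3 + 2 + 9 + 15 = 29.
Best is Compilers, Networks, Robotics, and ML with total interest score 29.

29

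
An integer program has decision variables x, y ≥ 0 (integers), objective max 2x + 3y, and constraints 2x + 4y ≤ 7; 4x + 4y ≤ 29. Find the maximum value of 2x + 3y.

Relaxing integrality, the LP optimum is 7.00 at (x,y) = (3.5, 0), which is not an integer point.
(x,y)=(3,0): 2·3+4·0=6≤7, 4·3+4·0=12≤29, objective 6.
(x,y)=(2,0): 2·2+4·0=4≤7, 4·2+4·0=8≤29, objective 4.
Maximum is 6 at (x,y)=(3,0).

6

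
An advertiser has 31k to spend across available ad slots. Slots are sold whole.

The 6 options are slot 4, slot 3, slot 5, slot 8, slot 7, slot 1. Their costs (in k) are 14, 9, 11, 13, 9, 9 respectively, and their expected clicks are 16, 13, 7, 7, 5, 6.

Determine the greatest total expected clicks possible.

This is an integer program with binary decision variables.
Allowing fractional choices, the relaxed optimum would be about 34.3, but ad slots are indivisible.
slot 4 + slot 3: cost 14 + 9 = 23 ≤ 31, expected clicks 16 + 13 = 29.
slot 3 + slot 5 + slot 1: cost 9 + 11 + 9 = 29 ≤ 31, expected clicks 13 + 7 + 6 = 26.
slot 3 + slot 8 + slot 1: cost 9 + 13 + 9 = 31 ≤ 31, expected clicks 13 + 7 + 6 = 26.
Best is slot 4 and slot 3 with total expected clicks 29.

29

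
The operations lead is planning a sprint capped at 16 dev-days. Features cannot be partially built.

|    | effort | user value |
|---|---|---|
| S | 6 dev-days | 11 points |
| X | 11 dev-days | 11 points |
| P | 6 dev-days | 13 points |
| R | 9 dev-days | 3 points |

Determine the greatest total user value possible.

Take S and P: effort 6 + 6 = 12 ≤ 16, user value 11 + 13 = 24.
No other feasible combination does better.

24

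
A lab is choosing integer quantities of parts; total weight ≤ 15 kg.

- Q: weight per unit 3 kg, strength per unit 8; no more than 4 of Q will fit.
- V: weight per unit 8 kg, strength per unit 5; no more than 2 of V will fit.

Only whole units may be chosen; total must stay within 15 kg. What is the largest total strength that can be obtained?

32

3×Q: weight 9 ≤ 15, strength 3·8 = 24.
4×Q: weight 12 ≤ 15, strength 4·8 = 32.
Best is 32.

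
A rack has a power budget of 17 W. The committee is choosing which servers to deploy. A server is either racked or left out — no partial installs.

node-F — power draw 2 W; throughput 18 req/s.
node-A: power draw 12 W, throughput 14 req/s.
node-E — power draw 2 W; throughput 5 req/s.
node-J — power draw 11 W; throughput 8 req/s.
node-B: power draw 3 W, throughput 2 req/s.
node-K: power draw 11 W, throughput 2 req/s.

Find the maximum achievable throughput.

Allowing fractional choices, the relaxed optimum would be about 37.7, but servers are indivisible.
node-F + node-A: power draw 2 + 12 = 14 ≤ 17, throughput 18 + 14 = 32.
node-F + node-A + node-E: power draw 2 + 12 + 2 = 16 ≤ 17, throughput 18 + 14 + 5 = 37.
node-F + node-A + node-B: power draw 2 + 12 + 3 = 17 ≤ 17, throughput 18 + 14 + 2 = 34.
Best is node-F, node-A, and node-E with total throughput 37.

37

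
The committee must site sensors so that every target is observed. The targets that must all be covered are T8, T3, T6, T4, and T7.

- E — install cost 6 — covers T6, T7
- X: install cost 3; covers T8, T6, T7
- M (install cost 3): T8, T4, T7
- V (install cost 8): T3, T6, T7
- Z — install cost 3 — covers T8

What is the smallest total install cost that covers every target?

The greedy cost-per-new-target heuristic would pick X, M, and V for 14, but a cheaper cover exists.
Choose M and V: together they cover T8, T3, T6, T4, T7 — every target.
Total install cost: 3 + 8 = 11.
No cover costs less than 11.

11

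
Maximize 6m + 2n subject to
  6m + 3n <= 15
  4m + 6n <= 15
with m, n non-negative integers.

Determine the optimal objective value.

14

The continuous relaxation peaks at (2.5, 0) with value 15.00; rounding to a feasible lattice point costs some objective.
(m,n)=(2,1): 6·2+3·1=15≤15, 4·2+6·1=14≤15, objective 14.
(m,n)=(2,0): 6·2+3·0=12≤15, 4·2+6·0=8≤15, objective 12.
The best lattice point is (2,1), giving 14.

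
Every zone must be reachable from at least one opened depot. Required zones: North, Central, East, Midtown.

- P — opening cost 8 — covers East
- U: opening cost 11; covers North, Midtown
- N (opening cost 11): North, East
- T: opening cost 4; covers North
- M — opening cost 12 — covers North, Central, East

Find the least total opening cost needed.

The greedy cost-per-new-zone heuristic would pick T, M, and U for 27, but a cheaper cover exists.
Choose U and M: together they cover North, Central, East, Midtown — every zone.
Total opening cost: 11 + 12 = 23.
No cover costs less than 23.

23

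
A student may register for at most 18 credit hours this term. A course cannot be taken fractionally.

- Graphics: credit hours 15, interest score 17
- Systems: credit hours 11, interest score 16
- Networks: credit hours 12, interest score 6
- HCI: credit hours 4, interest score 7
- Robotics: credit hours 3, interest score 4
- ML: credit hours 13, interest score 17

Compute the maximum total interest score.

Treat it as a binary knapsack problem.
Systems + HCI + Robotics: credit hours 11 + 4 + 3 = 18 ≤ 18, interest score 16 + 7 + 4 = 27.
HCI + ML: credit hours 4 + 13 = 17 ≤ 18, interest score 7 + 17 = 24.
Best is Systems, HCI, and Robotics with total interest score 27.

27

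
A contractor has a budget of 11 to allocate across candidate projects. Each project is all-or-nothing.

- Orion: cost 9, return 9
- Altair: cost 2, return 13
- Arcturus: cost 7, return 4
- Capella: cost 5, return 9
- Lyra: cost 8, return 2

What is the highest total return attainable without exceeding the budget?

22

Allowing fractional choices, the relaxed optimum would be about 26.0, but projects are indivisible.
Orion + Altair: cost 9 + 2 = 11 ≤ 11, return 9 + 13 = 22.
Altair + Arcturus: cost 2 + 7 = 9 ≤ 11, return 13 + 4 = 17.
Altair + Capella: cost 2 + 5 = 7 ≤ 11, return 13 + 9 = 22.
The maximum return is 22; one optimal choice is Altair and Capella.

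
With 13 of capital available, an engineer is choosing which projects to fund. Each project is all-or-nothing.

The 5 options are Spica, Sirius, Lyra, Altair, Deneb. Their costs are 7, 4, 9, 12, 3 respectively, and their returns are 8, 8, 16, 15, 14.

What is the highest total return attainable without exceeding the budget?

Lyra + Deneb: cost 9 + 3 = 12 ≤ 13, return 16 + 14 = 30.
Sirius + Lyra: cost 4 + 9 = 13 ≤ 13, return 8 + 16 = 24.
Sirius + Deneb: cost 4 + 3 = 7 ≤ 13, return 8 + 14 = 22.
Best is Lyra and Deneb with total return 30.

30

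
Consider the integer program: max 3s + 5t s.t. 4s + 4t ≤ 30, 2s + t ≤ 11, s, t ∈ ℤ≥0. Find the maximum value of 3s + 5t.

35

Relaxing integrality, the LP optimum is 37.50 at (s,t) = (0, 7.5), which is not an integer point.
(s,t)=(0,7): 4·0+4·7=28≤30, 2·0+1·7=7≤11, objective 35.
(s,t)=(1,6): 4·1+4·6=28≤30, 2·1+1·6=8≤11, objective 33.
(s,t)=(0,6): 4·0+4·6=24≤30, 2·0+1·6=6≤11, objective 30.
Maximum is 35 at (s,t)=(0,7).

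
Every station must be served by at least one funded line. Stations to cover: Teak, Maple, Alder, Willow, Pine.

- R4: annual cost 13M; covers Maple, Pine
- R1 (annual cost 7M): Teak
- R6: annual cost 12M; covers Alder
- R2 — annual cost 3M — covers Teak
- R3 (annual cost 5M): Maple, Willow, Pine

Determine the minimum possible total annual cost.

20

Choose R6, R2, and R3: together they cover Teak, Maple, Alder, Willow, Pine — every station.
Total annual cost: 12 + 3 + 5 = 20.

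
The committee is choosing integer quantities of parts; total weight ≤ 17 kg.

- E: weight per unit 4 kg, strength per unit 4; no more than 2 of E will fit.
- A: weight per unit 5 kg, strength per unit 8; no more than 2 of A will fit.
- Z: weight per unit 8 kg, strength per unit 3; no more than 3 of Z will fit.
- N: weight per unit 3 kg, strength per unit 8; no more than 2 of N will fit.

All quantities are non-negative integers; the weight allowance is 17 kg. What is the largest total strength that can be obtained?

Take 2×A and 2×N: weight 16 ≤ 17, strength 2·8 + 2·8 = 32.
N has the best ratio (8/3) and is taken to its limit of 2; remaining capacity is filled optimally with the others.

32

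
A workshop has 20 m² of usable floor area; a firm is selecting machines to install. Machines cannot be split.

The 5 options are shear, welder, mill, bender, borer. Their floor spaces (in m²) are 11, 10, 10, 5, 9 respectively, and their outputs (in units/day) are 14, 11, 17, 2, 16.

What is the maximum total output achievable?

welder + mill: floor space 10 + 10 = 20 ≤ 20, output 11 + 17 = 28.
shear + borer: floor space 11 + 9 = 20 ≤ 20, output 14 + 16 = 30.
mill + borer: floor space 10 + 9 = 19 ≤ 20, output 17 + 16 = 33.
Best is mill and borer with total output 33.

33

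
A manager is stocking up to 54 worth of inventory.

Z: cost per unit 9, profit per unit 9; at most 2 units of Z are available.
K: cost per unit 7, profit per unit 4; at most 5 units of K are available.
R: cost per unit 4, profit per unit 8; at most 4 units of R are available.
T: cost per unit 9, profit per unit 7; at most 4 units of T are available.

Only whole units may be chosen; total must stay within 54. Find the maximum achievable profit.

64

R has the best ratio (8/4); taking only R gives at most 4×8 = 32 (stopped by the supply cap of 4).
Mixing does better — 2×Z, 4×R, and 2×T: cost 52 ≤ 54, profit 2·9 + 4·8 + 2·7 = 64.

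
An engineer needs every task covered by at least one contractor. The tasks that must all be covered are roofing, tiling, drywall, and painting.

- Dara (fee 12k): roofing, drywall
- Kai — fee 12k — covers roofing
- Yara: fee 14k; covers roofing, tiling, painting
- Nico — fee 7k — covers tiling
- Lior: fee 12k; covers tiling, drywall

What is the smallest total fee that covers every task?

Choose Dara and Yara: together they cover roofing, tiling, drywall, painting — every task.
Total fee: 12 + 14 = 26.

26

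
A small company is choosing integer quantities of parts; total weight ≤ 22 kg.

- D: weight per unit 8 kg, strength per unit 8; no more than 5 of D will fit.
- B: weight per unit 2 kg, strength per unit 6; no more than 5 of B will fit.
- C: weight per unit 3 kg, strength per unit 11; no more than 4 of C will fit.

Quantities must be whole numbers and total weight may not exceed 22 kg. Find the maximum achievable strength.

74

C has the best ratio (11/3); taking only C gives at most 4×11 = 44 (stopped by the supply cap of 4).
Mixing does better — 5×B and 4×C: weight 22 ≤ 22, strength 5·6 + 4·11 = 74.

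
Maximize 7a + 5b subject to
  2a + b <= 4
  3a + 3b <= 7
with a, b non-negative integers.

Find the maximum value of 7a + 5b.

14

Relaxing integrality, the LP optimum is 15.00 at (a,b) = (1.67, 0.667), which is not an integer point.
(a,b)=(2,0) is feasible, giving 14.
(a,b)=(1,1) is feasible, giving 12.
(a,b)=(1,0) is feasible, giving 7.
Maximum is 14 at (a,b)=(2,0).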